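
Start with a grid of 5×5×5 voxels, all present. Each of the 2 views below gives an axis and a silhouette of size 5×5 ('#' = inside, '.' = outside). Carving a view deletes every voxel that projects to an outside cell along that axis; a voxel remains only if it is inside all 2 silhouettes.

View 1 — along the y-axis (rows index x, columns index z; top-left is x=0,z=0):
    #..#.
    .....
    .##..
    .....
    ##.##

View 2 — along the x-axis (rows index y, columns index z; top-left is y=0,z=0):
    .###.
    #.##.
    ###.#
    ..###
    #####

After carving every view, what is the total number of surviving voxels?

28 voxels

before carving: 125 voxels (5×5×5)
step 1: project along y, AND mask (8/25) → |grid| = 40
step 2: project along x, AND mask (18/25) → |grid| = 28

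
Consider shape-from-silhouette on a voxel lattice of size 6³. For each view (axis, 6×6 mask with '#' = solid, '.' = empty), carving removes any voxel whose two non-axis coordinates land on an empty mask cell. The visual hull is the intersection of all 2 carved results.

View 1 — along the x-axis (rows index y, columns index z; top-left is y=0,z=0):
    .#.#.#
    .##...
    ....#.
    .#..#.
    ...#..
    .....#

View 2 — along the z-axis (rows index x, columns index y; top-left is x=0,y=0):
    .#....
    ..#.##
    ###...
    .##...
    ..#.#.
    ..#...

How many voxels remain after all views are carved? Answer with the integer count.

initial block: 6^3 = 216
[1] x-view keeps 10 columns → grid now 60
[2] z-view keeps 12 columns → grid now 17

voxel count = 17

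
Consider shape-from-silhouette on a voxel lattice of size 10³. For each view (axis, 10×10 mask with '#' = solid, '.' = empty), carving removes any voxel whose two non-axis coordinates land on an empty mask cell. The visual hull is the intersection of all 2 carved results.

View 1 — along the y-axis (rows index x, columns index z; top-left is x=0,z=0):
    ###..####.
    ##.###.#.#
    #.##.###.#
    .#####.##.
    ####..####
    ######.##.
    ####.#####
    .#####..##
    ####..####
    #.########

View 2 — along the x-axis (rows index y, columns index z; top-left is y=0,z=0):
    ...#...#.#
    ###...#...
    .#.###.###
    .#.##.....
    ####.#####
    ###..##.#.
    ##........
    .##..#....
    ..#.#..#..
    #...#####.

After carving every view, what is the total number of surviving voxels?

|visual hull| = 359

start: 10×10×10 = 1000 voxels
carve view 1 (along y, XZ-mask fill 77/100): 770 voxels remain
carve view 2 (along x, YZ-mask fill 46/100): 359 voxels remain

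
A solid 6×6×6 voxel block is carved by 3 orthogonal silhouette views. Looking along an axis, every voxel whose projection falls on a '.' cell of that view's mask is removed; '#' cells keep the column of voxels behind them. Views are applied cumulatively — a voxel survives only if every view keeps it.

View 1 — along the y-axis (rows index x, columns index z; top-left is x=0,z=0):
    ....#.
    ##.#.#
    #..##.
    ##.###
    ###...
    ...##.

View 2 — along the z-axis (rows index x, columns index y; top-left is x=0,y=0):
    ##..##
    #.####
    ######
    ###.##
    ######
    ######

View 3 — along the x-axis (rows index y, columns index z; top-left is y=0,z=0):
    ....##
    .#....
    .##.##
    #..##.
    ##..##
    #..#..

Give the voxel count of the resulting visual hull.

remaining voxels: 46

start: 6×6×6 = 216 voxels
step 1: project along y, AND mask (18/36) → |grid| = 108
step 2: project along z, AND mask (32/36) → |grid| = 97
step 3: project along x, AND mask (16/36) → |grid| = 46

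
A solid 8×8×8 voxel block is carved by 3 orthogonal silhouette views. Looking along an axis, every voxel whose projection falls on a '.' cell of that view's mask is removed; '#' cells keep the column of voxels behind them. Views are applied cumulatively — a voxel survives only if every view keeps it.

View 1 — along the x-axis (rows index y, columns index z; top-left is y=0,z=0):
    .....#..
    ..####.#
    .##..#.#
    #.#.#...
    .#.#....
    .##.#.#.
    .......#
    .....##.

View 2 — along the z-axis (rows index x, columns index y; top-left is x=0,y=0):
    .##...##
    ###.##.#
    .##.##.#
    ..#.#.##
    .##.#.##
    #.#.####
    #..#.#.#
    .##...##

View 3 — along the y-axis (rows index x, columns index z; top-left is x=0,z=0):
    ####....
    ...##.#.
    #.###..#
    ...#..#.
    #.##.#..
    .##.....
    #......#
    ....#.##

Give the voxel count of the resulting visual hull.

start: 8×8×8 = 512 voxels
  1. axis=0 (YZ plane), |mask|=22  ⇒  voxels=176
  2. axis=2 (XY plane), |mask|=38  ⇒  voxels=106
  3. axis=1 (XZ plane), |mask|=25  ⇒  voxels=39

voxel count = 39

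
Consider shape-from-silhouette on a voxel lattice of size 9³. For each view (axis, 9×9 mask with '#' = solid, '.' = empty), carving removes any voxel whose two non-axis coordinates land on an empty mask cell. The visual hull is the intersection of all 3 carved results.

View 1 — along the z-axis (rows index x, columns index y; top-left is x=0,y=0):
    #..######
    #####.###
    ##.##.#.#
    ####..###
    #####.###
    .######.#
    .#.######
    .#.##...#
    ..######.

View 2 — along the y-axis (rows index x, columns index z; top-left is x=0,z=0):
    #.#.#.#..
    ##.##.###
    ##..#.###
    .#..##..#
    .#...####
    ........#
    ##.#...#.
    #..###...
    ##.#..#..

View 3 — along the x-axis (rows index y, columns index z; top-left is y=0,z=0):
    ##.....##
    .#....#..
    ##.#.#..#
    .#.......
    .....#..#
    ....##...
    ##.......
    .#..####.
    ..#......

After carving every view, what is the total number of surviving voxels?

initial block: 9^3 = 729
V1 z: intersect with XY mask (60 set) -- 540 left
V2 y: intersect with XZ mask (39 set) -- 263 left
V3 x: intersect with YZ mask (24 set) -- 78 left

|visual hull| = 78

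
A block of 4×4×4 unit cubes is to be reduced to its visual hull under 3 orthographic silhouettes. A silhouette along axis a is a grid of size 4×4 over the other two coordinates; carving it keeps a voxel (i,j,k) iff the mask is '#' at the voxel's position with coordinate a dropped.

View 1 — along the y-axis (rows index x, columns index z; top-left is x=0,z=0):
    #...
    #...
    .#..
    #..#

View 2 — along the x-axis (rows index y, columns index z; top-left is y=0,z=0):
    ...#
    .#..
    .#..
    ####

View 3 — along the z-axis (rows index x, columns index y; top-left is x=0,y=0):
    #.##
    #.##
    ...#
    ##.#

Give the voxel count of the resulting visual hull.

6 voxels

start: 4×4×4 = 64 voxels
[1] y-view keeps 5 columns → grid now 20
[2] x-view keeps 7 columns → grid now 8
[3] z-view keeps 10 columns → grid now 6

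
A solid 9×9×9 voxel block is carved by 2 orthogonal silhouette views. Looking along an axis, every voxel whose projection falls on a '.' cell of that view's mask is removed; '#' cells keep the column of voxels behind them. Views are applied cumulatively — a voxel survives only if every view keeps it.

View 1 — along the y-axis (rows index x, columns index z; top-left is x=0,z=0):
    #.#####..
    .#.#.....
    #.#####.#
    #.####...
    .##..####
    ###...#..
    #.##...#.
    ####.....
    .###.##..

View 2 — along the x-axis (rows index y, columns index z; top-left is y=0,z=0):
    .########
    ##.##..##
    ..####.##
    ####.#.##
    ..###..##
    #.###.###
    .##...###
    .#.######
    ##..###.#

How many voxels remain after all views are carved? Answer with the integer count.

start: 9×9×9 = 729 voxels
step 1: project along y, AND mask (43/81) → |grid| = 387
step 2: project along x, AND mask (57/81) → |grid| = 256

voxel count = 256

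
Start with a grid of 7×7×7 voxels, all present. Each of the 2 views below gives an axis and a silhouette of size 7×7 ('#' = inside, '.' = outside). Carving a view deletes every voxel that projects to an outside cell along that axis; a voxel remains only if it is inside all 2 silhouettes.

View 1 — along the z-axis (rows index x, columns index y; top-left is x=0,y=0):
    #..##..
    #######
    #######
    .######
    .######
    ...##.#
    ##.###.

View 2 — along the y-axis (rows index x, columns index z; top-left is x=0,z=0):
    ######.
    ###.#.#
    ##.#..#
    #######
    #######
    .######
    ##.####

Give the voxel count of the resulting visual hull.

before carving: 343 voxels (7×7×7)
carve view 1 (along z, XY-mask fill 37/49): 259 voxels remain
carve view 2 (along y, XZ-mask fill 41/49): 213 voxels remain

|visual hull| = 213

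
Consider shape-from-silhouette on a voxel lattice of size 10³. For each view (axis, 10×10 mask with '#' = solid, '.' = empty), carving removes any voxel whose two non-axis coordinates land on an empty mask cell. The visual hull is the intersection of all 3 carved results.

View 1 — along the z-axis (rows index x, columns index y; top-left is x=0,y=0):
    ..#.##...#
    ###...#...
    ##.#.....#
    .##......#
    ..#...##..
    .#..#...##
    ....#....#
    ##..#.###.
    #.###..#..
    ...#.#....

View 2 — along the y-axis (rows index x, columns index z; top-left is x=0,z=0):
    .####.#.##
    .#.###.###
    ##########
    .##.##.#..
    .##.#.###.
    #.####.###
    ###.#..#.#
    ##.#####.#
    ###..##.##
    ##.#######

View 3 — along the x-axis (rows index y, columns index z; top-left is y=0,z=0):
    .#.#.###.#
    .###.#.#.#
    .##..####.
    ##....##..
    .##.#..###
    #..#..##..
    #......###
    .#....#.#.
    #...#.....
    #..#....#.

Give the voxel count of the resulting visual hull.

|visual hull| = 137

initial block: 10^3 = 1000
after view 1 [z-axis, 37 of 100 cells solid] → remaining = 370
after view 2 [y-axis, 73 of 100 cells solid] → remaining = 274
after view 3 [x-axis, 44 of 100 cells solid] → remaining = 137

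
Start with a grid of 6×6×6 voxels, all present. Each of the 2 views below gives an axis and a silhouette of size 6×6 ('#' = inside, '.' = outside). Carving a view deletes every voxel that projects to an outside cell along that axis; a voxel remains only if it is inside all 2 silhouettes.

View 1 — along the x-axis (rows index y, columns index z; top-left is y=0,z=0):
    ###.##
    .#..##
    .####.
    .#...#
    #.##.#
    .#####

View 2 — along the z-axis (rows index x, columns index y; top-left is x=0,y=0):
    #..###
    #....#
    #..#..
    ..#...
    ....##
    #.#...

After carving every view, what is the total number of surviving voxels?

before carving: 216 voxels (6×6×6)
after view 1 [x-axis, 23 of 36 cells solid] → remaining = 138
after view 2 [z-axis, 13 of 36 cells solid] → remaining = 55

remaining voxels: 55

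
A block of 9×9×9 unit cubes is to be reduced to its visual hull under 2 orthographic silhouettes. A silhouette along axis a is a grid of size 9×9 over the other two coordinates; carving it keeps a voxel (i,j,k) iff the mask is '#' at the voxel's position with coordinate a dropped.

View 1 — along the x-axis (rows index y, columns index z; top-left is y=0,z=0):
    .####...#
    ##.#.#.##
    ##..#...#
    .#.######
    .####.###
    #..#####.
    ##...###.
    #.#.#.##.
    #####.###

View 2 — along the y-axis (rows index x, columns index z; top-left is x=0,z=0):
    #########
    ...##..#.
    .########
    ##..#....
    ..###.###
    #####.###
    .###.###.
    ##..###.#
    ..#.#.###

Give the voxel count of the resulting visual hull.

before carving: 729 voxels (9×9×9)
carve view 1 (along x, YZ-mask fill 53/81): 477 voxels remain
carve view 2 (along y, XZ-mask fill 54/81): 325 voxels remain

remaining voxels: 325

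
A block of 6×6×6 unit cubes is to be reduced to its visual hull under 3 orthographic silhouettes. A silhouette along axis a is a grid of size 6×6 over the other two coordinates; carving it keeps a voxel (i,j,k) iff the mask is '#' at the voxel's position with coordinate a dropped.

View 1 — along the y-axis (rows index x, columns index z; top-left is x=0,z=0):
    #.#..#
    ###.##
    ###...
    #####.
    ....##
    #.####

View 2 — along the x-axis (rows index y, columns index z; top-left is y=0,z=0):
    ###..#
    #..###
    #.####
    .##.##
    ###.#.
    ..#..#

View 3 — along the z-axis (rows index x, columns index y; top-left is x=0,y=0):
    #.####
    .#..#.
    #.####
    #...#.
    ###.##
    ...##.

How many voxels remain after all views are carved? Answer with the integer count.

before carving: 216 voxels (6×6×6)
step 1: project along y, AND mask (23/36) → |grid| = 138
step 2: project along x, AND mask (23/36) → |grid| = 94
step 3: project along z, AND mask (21/36) → |grid| = 50

|visual hull| = 50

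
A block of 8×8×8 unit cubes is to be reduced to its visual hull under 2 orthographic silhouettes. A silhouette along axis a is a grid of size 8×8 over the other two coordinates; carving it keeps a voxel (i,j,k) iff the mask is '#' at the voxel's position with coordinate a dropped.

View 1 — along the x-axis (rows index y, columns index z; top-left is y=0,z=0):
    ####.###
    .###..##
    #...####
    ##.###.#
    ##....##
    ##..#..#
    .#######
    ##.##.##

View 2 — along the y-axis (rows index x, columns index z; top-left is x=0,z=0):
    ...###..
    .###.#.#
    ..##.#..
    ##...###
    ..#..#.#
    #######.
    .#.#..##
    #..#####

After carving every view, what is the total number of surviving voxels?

before carving: 512 voxels (8×8×8)
carve view 1 (along x, YZ-mask fill 44/64): 352 voxels remain
carve view 2 (along y, XZ-mask fill 36/64): 195 voxels remain

195 voxels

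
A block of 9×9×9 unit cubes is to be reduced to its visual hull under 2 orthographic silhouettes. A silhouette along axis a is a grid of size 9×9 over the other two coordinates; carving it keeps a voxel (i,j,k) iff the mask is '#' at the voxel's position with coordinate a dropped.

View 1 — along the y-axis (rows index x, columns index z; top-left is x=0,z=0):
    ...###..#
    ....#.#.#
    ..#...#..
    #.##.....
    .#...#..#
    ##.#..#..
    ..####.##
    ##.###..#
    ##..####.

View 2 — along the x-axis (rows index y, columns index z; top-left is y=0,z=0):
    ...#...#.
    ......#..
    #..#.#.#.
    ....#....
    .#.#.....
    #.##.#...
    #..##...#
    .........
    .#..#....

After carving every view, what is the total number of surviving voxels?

voxel count = 86

full grid |V| = 729
carve view 1 (along y, XZ-mask fill 37/81): 333 voxels remain
carve view 2 (along x, YZ-mask fill 20/81): 86 voxels remain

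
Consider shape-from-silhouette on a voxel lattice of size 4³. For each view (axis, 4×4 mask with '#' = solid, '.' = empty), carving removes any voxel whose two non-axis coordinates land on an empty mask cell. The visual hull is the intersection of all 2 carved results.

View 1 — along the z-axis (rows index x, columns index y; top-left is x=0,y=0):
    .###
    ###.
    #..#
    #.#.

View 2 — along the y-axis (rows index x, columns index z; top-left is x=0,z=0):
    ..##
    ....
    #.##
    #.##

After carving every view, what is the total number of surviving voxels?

start: 4×4×4 = 64 voxels
V1 z: intersect with XY mask (10 set) -- 40 left
V2 y: intersect with XZ mask (8 set) -- 18 left

|visual hull| = 18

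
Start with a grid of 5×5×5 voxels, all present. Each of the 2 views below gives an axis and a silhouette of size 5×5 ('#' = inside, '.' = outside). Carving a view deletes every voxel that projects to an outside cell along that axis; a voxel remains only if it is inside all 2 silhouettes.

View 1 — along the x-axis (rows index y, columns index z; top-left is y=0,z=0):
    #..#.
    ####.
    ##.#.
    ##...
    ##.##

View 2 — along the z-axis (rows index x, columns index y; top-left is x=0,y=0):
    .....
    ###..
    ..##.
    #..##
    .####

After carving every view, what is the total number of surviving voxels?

start: 5×5×5 = 125 voxels
step 1: project along x, AND mask (15/25) → |grid| = 75
step 2: project along z, AND mask (12/25) → |grid| = 35

voxel count = 35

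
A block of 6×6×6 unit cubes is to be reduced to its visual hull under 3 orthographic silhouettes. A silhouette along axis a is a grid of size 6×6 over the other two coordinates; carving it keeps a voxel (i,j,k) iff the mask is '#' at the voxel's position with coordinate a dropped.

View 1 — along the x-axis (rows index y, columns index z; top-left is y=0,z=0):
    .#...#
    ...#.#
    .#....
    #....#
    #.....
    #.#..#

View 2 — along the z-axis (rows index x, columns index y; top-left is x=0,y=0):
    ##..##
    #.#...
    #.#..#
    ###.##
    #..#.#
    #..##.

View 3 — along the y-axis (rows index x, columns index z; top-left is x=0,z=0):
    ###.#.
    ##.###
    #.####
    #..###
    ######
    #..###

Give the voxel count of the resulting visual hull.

start: 6×6×6 = 216 voxels
  1. axis=0 (YZ plane), |mask|=11  ⇒  voxels=66
  2. axis=2 (XY plane), |mask|=20  ⇒  voxels=38
  3. axis=1 (XZ plane), |mask|=28  ⇒  voxels=28

28 voxels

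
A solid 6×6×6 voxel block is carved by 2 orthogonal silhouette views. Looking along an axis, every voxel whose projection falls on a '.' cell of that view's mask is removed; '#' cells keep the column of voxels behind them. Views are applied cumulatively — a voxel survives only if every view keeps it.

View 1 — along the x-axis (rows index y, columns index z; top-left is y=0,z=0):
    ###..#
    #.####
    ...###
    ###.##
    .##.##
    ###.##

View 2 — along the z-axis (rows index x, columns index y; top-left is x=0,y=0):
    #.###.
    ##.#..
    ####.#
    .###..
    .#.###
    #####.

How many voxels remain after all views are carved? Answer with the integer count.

voxel count = 105

full grid |V| = 216
step 1: project along x, AND mask (26/36) → |grid| = 156
step 2: project along z, AND mask (24/36) → |grid| = 105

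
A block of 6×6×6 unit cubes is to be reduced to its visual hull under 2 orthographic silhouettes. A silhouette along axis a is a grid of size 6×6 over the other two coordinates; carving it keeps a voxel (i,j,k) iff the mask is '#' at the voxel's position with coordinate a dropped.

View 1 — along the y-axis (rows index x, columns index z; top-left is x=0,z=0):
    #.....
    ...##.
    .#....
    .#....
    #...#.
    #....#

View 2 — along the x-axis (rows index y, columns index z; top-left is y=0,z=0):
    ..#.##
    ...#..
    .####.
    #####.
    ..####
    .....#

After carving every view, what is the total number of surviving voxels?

initial block: 6^3 = 216
V1 y: intersect with XZ mask (9 set) -- 54 left
V2 x: intersect with YZ mask (18 set) -- 22 left

remaining voxels: 22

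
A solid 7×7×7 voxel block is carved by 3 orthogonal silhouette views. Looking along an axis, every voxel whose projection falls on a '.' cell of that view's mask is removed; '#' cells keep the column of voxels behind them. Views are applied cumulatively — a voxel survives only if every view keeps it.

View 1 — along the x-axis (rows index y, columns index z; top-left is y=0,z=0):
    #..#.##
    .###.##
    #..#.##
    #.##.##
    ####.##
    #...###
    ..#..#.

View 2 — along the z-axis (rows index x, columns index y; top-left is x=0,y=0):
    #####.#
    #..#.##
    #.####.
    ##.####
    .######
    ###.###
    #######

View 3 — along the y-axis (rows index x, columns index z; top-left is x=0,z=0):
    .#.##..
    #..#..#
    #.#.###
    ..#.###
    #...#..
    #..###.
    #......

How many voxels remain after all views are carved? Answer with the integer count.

full grid |V| = 343
  1. axis=0 (YZ plane), |mask|=30  ⇒  voxels=210
  2. axis=2 (XY plane), |mask|=40  ⇒  voxels=171
  3. axis=1 (XZ plane), |mask|=22  ⇒  voxels=74

remaining voxels: 74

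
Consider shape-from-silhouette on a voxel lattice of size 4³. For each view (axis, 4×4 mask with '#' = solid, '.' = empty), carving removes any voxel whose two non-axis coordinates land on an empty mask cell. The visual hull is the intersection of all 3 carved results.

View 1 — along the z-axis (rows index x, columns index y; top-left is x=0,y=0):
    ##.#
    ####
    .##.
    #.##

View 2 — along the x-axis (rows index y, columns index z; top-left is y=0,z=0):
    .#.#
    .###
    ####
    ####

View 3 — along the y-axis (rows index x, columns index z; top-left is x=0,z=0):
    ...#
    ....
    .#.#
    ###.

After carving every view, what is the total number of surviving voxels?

before carving: 64 voxels (4×4×4)
[1] z-view keeps 12 columns → grid now 48
[2] x-view keeps 13 columns → grid now 39
[3] y-view keeps 6 columns → grid now 14

voxel count = 14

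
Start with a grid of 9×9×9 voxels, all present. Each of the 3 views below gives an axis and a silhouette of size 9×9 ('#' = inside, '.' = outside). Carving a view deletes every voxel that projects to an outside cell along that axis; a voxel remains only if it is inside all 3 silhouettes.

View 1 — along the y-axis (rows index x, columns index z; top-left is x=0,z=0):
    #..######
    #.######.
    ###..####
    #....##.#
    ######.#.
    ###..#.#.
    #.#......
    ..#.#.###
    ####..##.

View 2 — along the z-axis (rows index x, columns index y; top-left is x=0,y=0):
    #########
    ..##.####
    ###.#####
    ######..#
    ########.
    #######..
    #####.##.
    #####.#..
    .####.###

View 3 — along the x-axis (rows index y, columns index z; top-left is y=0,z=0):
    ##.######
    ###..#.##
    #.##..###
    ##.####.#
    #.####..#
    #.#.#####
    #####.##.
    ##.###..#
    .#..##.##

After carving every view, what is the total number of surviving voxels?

|visual hull| = 265

start: 9×9×9 = 729 voxels
after view 1 [y-axis, 50 of 81 cells solid] → remaining = 450
after view 2 [z-axis, 65 of 81 cells solid] → remaining = 366
after view 3 [x-axis, 58 of 81 cells solid] → remaining = 265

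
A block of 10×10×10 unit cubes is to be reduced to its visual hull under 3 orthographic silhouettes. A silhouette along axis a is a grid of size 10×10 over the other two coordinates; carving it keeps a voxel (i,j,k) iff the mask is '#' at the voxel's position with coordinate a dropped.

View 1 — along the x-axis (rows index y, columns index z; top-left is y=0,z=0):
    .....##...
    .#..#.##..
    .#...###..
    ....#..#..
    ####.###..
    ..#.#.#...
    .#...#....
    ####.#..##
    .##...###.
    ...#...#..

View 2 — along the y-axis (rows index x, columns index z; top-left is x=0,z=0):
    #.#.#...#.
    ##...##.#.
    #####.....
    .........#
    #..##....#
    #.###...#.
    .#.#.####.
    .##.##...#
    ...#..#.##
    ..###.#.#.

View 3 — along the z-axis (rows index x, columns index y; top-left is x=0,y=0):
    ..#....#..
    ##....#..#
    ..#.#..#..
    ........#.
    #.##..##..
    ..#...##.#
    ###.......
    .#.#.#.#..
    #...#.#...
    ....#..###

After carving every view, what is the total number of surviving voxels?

initial block: 10^3 = 1000
carve view 1 (along x, YZ-mask fill 38/100): 380 voxels remain
carve view 2 (along y, XZ-mask fill 44/100): 151 voxels remain
carve view 3 (along z, XY-mask fill 33/100): 58 voxels remain

remaining voxels: 58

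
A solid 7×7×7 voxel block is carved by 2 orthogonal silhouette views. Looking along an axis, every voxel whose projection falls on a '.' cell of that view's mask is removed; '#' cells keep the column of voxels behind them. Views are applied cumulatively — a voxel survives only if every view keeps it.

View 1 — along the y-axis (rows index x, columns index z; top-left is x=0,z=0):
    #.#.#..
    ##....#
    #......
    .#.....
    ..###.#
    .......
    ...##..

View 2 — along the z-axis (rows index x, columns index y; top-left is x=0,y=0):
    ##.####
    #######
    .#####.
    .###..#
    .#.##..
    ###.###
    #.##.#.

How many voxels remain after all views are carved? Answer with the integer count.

68 voxels

before carving: 343 voxels (7×7×7)
V1 y: intersect with XZ mask (14 set) -- 98 left
V2 z: intersect with XY mask (35 set) -- 68 left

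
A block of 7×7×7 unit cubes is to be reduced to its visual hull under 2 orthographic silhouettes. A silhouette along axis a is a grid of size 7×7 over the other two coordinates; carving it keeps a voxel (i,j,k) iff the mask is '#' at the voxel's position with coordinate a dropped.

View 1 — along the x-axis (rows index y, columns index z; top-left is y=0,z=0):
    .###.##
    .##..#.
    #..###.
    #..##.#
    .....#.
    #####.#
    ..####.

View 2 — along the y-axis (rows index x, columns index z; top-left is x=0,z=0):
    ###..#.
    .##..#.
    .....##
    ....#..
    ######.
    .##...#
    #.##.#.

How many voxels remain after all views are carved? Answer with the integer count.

voxel count = 90

full grid |V| = 343
step 1: project along x, AND mask (27/49) → |grid| = 189
step 2: project along y, AND mask (23/49) → |grid| = 90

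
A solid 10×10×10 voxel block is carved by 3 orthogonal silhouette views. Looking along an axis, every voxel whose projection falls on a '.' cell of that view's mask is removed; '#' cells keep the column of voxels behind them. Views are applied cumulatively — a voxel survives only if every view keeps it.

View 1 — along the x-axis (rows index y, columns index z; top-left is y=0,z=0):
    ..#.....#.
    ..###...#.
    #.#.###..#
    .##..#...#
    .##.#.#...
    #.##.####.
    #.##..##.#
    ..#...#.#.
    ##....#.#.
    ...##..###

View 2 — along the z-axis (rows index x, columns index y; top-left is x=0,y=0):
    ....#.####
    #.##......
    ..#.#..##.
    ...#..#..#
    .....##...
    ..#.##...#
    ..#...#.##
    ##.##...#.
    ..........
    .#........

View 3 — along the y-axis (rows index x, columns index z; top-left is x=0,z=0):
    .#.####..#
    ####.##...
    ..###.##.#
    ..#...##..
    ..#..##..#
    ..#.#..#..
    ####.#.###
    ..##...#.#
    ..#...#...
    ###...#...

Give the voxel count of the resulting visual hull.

remaining voxels: 72

full grid |V| = 1000
  1. axis=0 (YZ plane), |mask|=45  ⇒  voxels=450
  2. axis=2 (XY plane), |mask|=31  ⇒  voxels=144
  3. axis=1 (XZ plane), |mask|=46  ⇒  voxels=72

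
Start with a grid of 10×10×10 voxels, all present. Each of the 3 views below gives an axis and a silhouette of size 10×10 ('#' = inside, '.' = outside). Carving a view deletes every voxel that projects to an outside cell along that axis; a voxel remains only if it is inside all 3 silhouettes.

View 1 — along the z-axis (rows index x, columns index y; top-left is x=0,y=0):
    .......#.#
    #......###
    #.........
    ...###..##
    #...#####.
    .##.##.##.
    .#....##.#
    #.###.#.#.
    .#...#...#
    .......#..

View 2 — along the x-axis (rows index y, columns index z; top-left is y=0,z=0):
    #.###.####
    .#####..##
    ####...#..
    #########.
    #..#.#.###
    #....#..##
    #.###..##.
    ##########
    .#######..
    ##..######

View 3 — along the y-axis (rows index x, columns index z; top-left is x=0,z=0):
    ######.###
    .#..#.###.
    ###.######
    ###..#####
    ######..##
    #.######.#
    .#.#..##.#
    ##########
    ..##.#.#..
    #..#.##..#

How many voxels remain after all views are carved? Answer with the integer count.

199 voxels

before carving: 1000 voxels (10×10×10)
after view 1 [z-axis, 38 of 100 cells solid] → remaining = 380
after view 2 [x-axis, 70 of 100 cells solid] → remaining = 274
after view 3 [y-axis, 71 of 100 cells solid] → remaining = 199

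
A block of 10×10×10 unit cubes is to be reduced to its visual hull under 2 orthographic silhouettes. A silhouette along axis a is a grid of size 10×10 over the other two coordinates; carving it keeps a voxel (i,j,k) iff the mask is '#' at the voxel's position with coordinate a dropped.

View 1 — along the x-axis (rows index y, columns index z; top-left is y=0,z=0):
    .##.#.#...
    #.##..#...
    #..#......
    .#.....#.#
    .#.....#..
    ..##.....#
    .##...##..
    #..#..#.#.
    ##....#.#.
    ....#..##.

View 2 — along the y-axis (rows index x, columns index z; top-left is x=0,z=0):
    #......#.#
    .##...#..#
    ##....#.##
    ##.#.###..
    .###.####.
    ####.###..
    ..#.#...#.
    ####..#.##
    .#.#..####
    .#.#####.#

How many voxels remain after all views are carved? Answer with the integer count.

full grid |V| = 1000
  1. axis=0 (YZ plane), |mask|=33  ⇒  voxels=330
  2. axis=1 (XZ plane), |mask|=55  ⇒  voxels=199

|visual hull| = 199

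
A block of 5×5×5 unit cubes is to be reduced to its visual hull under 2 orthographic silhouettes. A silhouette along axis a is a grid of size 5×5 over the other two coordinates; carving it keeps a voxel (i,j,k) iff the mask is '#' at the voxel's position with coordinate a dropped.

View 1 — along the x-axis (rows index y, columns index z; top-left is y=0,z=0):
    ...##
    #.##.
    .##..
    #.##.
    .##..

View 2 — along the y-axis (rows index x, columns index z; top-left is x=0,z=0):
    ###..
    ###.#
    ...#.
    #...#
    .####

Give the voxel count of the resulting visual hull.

|visual hull| = 33

initial block: 5^3 = 125
carve view 1 (along x, YZ-mask fill 12/25): 60 voxels remain
carve view 2 (along y, XZ-mask fill 14/25): 33 voxels remain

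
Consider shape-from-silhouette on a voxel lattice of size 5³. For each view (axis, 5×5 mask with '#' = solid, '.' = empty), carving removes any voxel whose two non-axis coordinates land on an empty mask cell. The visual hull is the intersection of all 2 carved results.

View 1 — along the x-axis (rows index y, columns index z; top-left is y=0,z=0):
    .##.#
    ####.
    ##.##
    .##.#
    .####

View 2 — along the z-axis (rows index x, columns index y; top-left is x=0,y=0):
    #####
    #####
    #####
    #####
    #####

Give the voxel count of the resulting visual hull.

90 voxels

before carving: 125 voxels (5×5×5)
after view 1 [x-axis, 18 of 25 cells solid] → remaining = 90
after view 2 [z-axis, 25 of 25 cells solid] → remaining = 90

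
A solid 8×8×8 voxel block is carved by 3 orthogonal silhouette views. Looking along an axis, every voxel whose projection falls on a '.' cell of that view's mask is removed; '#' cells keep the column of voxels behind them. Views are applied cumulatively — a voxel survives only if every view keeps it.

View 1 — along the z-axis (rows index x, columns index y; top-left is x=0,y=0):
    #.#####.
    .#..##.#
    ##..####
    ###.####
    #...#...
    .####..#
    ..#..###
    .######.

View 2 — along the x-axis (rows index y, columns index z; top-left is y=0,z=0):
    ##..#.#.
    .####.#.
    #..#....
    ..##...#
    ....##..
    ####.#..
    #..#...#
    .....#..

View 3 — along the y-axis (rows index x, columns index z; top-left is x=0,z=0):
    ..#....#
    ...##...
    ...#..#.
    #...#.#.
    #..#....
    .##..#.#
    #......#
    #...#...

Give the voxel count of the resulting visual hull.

start: 8×8×8 = 512 voxels
after view 1 [z-axis, 40 of 64 cells solid] → remaining = 320
after view 2 [x-axis, 25 of 64 cells solid] → remaining = 124
after view 3 [y-axis, 19 of 64 cells solid] → remaining = 38

|visual hull| = 38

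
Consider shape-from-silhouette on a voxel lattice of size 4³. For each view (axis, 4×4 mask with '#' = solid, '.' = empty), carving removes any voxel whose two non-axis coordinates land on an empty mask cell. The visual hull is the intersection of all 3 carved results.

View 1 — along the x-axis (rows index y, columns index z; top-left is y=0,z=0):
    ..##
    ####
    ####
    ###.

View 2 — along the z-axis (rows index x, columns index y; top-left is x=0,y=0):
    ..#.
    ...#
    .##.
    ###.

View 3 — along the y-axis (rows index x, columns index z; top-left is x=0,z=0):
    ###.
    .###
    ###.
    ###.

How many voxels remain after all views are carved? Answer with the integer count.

remaining voxels: 18

initial block: 4^3 = 64
carve view 1 (along x, YZ-mask fill 13/16): 52 voxels remain
carve view 2 (along z, XY-mask fill 7/16): 25 voxels remain
carve view 3 (along y, XZ-mask fill 12/16): 18 voxels remain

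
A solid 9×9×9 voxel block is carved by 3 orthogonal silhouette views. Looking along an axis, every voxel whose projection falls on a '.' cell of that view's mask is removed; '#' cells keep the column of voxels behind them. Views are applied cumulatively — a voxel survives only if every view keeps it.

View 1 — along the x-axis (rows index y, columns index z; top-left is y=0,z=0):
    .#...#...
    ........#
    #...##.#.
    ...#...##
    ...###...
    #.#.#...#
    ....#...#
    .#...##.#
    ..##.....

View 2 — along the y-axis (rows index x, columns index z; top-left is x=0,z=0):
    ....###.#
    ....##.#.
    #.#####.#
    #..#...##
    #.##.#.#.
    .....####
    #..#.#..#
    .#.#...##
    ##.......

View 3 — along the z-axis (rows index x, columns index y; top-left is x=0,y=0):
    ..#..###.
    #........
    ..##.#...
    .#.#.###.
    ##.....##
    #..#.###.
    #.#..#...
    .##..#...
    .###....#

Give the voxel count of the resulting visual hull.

before carving: 729 voxels (9×9×9)
step 1: project along x, AND mask (25/81) → |grid| = 225
step 2: project along y, AND mask (37/81) → |grid| = 112
step 3: project along z, AND mask (32/81) → |grid| = 48

voxel count = 48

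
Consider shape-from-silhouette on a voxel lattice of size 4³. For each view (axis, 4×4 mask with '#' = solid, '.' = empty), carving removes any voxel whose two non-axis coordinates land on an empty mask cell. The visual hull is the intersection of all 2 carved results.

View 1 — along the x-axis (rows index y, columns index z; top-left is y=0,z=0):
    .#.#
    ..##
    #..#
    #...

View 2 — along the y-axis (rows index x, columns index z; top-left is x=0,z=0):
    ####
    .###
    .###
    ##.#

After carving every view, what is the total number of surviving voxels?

full grid |V| = 64
after view 1 [x-axis, 7 of 16 cells solid] → remaining = 28
after view 2 [y-axis, 13 of 16 cells solid] → remaining = 23

voxel count = 23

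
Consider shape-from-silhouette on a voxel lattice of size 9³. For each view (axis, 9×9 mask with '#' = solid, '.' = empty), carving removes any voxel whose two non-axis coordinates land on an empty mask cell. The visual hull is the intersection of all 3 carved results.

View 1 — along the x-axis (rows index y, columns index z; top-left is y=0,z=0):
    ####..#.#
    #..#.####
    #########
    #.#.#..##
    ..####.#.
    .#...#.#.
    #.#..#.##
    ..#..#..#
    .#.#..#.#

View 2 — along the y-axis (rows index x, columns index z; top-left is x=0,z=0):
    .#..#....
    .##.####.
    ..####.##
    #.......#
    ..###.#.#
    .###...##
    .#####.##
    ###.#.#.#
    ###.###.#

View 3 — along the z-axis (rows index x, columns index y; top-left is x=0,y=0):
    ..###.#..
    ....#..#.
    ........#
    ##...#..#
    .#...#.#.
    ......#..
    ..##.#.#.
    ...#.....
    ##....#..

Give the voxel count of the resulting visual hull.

before carving: 729 voxels (9×9×9)
[1] x-view keeps 46 columns → grid now 414
[2] y-view keeps 46 columns → grid now 235
[3] z-view keeps 23 columns → grid now 59

remaining voxels: 59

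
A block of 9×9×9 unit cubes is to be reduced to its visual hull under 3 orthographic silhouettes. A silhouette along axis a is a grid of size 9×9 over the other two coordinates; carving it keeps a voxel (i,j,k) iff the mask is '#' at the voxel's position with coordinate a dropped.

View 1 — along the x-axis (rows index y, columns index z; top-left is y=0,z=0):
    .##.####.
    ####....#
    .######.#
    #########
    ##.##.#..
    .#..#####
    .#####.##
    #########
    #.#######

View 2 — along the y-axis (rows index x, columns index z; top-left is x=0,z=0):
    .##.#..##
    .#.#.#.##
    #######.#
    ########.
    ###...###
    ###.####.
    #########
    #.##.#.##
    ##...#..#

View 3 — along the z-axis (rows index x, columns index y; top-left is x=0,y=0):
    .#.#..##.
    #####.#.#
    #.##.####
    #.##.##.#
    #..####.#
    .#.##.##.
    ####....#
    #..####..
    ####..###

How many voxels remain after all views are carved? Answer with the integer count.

|visual hull| = 256

start: 9×9×9 = 729 voxels
  1. axis=0 (YZ plane), |mask|=62  ⇒  voxels=558
  2. axis=1 (XZ plane), |mask|=58  ⇒  voxels=398
  3. axis=2 (XY plane), |mask|=52  ⇒  voxels=256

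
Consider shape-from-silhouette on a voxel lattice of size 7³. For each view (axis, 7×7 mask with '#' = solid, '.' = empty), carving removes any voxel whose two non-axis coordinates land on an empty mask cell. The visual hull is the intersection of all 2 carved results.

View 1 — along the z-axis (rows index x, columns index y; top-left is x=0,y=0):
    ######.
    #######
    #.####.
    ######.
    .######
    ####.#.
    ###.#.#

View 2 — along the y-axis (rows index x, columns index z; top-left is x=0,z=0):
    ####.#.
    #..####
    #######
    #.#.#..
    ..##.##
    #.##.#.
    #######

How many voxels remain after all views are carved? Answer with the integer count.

start: 7×7×7 = 343 voxels
  1. axis=2 (XY plane), |mask|=40  ⇒  voxels=280
  2. axis=1 (XZ plane), |mask|=35  ⇒  voxels=197

remaining voxels: 197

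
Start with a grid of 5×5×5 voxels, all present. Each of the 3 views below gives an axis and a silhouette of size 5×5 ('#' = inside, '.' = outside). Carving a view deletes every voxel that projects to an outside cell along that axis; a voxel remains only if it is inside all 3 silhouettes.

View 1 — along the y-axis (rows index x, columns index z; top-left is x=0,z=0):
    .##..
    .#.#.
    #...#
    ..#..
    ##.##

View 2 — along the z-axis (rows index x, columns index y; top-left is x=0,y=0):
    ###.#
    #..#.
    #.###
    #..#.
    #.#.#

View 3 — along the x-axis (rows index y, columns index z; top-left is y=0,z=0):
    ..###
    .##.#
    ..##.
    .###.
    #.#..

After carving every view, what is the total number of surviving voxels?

|visual hull| = 16

full grid |V| = 125
V1 y: intersect with XZ mask (11 set) -- 55 left
V2 z: intersect with XY mask (15 set) -- 34 left
V3 x: intersect with YZ mask (13 set) -- 16 left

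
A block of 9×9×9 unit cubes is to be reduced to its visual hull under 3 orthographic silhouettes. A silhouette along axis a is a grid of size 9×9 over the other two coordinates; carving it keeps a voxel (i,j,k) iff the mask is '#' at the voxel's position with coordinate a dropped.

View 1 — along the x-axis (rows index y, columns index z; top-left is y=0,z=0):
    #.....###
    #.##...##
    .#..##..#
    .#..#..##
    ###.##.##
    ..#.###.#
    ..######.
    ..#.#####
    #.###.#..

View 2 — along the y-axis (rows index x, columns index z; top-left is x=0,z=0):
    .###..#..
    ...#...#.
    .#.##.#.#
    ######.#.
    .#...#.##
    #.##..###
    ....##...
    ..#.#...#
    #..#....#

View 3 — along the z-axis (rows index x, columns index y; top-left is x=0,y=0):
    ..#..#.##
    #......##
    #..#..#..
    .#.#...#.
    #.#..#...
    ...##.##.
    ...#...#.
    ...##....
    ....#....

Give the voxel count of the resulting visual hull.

61 voxels

before carving: 729 voxels (9×9×9)
  1. axis=0 (YZ plane), |mask|=46  ⇒  voxels=414
  2. axis=1 (XZ plane), |mask|=36  ⇒  voxels=183
  3. axis=2 (XY plane), |mask|=25  ⇒  voxels=61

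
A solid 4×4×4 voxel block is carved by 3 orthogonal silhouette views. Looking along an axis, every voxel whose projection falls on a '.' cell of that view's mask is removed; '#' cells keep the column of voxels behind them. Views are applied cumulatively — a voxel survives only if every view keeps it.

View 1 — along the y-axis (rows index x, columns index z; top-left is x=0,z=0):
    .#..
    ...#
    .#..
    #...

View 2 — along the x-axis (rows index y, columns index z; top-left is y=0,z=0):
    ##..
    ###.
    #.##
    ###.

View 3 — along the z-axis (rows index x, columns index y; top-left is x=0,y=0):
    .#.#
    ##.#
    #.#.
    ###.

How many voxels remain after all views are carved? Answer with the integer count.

initial block: 4^3 = 64
[1] y-view keeps 4 columns → grid now 16
[2] x-view keeps 11 columns → grid now 11
[3] z-view keeps 10 columns → grid now 6

remaining voxels: 6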